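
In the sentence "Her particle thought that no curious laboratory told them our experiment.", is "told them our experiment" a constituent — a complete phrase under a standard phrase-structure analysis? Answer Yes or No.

Yes

These words form the whole verb phrase headed by "told", so yes — one constituent.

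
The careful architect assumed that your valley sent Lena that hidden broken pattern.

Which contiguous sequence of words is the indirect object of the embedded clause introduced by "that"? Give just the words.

"sent" heads the VP of the embedded clause introduced by "that", and "Lena" is its indirect object.

Lena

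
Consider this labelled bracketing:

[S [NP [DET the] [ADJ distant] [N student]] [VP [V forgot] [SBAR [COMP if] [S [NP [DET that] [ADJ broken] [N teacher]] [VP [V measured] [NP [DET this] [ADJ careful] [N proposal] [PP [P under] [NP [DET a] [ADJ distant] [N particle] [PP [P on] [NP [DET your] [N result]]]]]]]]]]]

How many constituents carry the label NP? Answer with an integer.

5

The NP constituents are: [NP the distant student]; [NP that broken teacher]; [NP this careful proposal under a distant particle on your result]; [NP a distant particle on your result]; [NP your result]. Total: 5.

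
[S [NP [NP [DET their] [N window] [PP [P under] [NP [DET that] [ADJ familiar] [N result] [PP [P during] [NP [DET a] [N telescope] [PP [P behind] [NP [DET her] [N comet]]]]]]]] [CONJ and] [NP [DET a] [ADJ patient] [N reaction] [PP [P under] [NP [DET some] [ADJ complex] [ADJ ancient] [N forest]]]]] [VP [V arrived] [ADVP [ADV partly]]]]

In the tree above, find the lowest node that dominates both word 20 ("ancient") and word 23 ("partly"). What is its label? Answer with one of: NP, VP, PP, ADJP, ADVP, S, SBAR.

S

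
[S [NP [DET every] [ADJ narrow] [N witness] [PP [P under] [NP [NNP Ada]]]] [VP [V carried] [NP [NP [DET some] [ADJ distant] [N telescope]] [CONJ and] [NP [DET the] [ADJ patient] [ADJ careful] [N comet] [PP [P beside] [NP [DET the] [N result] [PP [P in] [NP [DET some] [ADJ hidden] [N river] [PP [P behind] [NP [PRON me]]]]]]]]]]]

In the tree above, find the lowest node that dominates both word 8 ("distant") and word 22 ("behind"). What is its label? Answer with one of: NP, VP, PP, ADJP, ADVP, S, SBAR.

Word 8 lies under S → VP → NP → NP → ADJ; word 22 lies under S → VP → NP → NP → PP → NP → PP → NP → PP → P. The lowest shared node is the NP.

NP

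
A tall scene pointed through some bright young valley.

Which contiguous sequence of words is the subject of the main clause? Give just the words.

a tall scene

The subject of the main clause is the NP immediately before the verb "pointed": "a tall scene".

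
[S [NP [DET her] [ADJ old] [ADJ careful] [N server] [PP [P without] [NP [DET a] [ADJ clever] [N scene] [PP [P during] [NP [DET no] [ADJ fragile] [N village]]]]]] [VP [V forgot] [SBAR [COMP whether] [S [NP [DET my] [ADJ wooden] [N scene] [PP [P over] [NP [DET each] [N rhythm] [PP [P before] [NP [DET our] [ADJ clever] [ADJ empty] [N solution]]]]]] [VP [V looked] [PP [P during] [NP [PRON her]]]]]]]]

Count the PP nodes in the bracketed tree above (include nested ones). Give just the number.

Scanning left to right, an opening `[PP` appears at word positions 5, 9, 18, 21, 27 — 5 in total.

5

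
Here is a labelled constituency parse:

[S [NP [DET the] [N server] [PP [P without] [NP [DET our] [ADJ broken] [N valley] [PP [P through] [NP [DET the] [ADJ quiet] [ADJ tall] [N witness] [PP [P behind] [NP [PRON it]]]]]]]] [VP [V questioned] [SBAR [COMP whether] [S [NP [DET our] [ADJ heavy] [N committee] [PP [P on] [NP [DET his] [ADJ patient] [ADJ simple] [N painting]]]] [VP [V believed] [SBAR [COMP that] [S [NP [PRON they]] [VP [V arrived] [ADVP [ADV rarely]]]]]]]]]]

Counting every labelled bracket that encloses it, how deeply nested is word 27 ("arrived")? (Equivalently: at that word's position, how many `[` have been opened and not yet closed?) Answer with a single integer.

9

The word sits inside V, which is inside VP, inside S, inside SBAR, inside VP, inside S, inside SBAR, inside VP, inside S — 9 brackets in all.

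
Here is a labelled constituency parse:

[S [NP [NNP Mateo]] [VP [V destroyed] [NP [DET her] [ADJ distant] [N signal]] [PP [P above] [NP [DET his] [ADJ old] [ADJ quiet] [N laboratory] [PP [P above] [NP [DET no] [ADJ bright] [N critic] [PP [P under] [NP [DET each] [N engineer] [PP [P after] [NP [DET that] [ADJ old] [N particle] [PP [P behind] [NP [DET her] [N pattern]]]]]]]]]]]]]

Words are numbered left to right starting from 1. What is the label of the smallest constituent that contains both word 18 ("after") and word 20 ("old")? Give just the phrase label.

PP

The smallest bracket enclosing both words is [PP after that old particle behind her pattern], so the label is PP.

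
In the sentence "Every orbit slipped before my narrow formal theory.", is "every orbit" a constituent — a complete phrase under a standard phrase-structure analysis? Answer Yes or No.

Yes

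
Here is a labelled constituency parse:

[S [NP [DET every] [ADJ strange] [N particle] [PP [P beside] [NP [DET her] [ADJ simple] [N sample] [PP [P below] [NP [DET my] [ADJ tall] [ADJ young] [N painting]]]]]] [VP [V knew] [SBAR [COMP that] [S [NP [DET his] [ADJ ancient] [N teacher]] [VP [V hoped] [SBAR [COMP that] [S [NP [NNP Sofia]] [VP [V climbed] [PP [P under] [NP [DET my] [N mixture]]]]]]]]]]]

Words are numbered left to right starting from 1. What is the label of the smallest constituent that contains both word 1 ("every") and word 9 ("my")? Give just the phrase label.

NP

Both words fall inside [NP every strange particle beside her simple sample below my tall young painting] (words 1–12), and no smaller constituent contains them both. Label: NP.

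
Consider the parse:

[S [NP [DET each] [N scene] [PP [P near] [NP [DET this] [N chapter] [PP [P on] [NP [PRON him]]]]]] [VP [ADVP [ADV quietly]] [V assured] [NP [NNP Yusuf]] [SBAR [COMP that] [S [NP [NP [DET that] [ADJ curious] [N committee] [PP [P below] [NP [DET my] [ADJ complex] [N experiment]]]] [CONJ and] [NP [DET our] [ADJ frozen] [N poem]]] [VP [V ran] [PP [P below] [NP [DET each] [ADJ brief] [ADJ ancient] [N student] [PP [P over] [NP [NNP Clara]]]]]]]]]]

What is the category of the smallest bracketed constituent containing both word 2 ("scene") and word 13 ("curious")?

S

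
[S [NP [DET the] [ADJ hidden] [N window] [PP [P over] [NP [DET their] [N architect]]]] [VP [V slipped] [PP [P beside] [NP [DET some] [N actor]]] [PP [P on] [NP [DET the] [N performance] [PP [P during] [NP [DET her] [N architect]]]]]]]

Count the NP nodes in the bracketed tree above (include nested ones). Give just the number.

5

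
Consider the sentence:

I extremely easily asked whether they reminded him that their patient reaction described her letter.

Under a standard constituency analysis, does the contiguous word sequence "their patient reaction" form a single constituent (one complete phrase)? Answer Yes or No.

Yes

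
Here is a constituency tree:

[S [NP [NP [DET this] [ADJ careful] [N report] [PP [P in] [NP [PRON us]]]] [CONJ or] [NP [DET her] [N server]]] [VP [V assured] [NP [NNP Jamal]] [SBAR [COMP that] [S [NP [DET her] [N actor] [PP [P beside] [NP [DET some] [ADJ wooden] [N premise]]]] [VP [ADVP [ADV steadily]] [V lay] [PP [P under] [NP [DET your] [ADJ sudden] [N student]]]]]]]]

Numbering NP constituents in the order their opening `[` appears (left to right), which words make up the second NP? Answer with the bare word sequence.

Opening `[NP` markers occur at word positions 1, 1, 5, 7, 10, 12, 15, 21; the second of these opens the constituent [NP this careful report in us].

this careful report in us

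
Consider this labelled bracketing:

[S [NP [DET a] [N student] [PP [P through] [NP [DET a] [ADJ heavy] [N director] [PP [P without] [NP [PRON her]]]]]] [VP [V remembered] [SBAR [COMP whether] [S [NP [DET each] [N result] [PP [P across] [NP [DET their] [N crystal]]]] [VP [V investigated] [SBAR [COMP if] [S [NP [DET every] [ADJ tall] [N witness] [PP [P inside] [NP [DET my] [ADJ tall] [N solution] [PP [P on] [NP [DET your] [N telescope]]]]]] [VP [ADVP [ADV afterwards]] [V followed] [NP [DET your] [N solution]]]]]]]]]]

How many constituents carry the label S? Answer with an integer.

Listing each S by its span: [S a student through a heavy director without her remembered whether each result across their crystal investigated if every tall witness inside my tall solution on your telescope afterwards followed your solution]; [S each result across their crystal investigated if every tall witness inside my tall solution on your telescope afterwards followed your solution]; [S every tall witness inside my tall solution on your telescope afterwards followed your solution] — that makes 3.

3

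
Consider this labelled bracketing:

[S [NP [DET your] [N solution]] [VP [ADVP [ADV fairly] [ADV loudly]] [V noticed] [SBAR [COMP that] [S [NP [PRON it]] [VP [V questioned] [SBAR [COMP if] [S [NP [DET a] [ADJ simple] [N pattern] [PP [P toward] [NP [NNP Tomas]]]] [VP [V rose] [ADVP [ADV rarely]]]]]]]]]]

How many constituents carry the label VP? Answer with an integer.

3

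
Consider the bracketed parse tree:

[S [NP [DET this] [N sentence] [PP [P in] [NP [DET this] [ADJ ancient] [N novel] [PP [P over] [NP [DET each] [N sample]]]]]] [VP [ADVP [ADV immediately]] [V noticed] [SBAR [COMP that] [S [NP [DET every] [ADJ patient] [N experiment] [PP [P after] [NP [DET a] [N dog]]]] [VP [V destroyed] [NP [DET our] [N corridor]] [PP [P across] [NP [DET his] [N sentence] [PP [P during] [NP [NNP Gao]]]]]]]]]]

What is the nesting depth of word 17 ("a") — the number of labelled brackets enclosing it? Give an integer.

Path from the root down to the word: S → VP → SBAR → S → NP → PP → NP → DET. That is 8 enclosing brackets.

8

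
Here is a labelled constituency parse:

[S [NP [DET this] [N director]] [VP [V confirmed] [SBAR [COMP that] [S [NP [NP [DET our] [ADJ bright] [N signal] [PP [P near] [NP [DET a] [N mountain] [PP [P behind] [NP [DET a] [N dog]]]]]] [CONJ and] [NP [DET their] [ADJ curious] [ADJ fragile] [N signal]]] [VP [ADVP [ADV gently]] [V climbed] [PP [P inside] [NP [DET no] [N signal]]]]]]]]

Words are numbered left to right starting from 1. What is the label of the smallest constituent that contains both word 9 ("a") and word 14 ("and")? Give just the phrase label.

Word 9 lies under S → VP → SBAR → S → NP → NP → PP → NP → DET; word 14 lies under S → VP → SBAR → S → NP → CONJ. The lowest shared node is the NP.

NP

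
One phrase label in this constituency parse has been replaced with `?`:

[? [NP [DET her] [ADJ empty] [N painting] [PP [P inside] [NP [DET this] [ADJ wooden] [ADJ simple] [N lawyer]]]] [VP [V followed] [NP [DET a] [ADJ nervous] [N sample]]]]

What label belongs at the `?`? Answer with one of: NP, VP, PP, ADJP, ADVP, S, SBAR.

S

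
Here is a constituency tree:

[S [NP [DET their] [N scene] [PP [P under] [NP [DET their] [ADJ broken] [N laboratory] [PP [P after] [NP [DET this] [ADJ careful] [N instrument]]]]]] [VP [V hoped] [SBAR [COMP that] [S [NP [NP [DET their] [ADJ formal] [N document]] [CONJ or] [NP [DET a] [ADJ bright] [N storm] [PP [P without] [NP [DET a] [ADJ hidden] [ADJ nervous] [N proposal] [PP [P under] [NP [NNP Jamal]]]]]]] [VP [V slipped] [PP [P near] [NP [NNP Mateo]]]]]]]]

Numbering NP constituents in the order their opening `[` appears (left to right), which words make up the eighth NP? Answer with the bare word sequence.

In left-to-right order the NP constituents are "their scene under their broken laboratory after this careful instrument"; "their broken laboratory after this careful instrument"; "this careful instrument"; "their formal document or a bright storm without a hidden nervous proposal under Jamal"; "their formal document"; "a bright storm without a hidden nervous proposal under Jamal"; "a hidden nervous proposal under Jamal"; "Jamal"; "Mateo". Number 8 is "Jamal".

Jamal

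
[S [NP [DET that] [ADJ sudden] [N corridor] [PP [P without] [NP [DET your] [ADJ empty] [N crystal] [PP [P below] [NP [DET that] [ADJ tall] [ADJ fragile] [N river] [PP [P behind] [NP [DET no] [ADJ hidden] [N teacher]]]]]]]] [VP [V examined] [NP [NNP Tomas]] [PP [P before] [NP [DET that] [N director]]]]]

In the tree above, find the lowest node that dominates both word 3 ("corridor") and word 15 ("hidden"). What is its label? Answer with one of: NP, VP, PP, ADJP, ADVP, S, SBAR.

NP

The smallest bracket enclosing both words is [NP that sudden corridor without your empty crystal below that tall fragile river behind no hidden teacher], so the label is NP.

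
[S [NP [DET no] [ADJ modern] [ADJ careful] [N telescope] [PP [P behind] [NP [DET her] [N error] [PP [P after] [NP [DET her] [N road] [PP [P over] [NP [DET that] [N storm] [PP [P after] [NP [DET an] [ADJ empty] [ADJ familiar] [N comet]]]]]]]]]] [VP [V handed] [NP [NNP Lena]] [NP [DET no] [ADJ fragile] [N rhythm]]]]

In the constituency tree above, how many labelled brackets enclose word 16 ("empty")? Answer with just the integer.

Counting open brackets not yet closed at "empty": [S [NP [PP [NP [PP [NP [PP [NP [PP [NP [ADJ = 11.

11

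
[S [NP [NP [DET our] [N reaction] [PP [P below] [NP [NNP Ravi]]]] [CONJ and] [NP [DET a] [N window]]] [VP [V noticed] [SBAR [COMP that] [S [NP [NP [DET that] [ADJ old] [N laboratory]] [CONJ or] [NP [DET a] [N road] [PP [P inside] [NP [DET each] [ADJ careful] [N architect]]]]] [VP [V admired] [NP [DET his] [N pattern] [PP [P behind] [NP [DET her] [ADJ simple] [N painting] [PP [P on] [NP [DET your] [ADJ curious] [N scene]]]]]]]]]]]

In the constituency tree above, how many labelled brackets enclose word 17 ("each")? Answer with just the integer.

9

Counting open brackets not yet closed at "each": [S [VP [SBAR [S [NP [NP [PP [NP [DET = 9.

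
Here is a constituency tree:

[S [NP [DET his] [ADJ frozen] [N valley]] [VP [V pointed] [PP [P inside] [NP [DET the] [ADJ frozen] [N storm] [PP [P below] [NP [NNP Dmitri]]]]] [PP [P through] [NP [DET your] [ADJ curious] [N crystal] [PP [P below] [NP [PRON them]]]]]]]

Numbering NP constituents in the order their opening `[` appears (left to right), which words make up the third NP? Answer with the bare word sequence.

Opening `[NP` markers occur at word positions 1, 6, 10, 12, 16; the third of these opens the constituent [NP Dmitri].

Dmitri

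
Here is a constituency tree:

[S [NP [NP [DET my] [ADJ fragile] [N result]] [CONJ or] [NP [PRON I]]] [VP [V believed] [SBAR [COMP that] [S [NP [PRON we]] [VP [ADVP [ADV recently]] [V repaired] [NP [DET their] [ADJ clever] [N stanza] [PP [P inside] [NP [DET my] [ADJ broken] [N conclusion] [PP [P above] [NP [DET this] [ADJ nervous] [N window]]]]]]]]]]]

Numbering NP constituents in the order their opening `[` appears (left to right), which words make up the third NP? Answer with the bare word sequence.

I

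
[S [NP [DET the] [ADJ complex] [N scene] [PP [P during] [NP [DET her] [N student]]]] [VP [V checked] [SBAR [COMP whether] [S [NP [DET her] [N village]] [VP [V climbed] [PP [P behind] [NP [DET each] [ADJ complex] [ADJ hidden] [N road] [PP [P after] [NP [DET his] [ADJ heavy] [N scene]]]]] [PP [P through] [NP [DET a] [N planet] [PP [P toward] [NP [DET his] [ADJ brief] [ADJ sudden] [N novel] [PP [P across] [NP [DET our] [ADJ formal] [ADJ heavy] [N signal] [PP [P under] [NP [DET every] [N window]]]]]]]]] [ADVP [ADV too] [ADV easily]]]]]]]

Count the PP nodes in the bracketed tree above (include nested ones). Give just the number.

7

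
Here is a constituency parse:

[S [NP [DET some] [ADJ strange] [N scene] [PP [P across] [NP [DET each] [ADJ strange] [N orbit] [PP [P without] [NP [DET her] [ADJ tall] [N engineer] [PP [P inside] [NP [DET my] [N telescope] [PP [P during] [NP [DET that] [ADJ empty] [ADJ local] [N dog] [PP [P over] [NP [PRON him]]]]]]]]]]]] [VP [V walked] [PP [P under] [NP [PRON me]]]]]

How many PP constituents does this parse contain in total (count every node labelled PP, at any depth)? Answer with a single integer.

Listing each PP by its span: [PP across each strange orbit without her tall engineer inside my telescope during that empty local dog over him]; [PP without her tall engineer inside my telescope during that empty local dog over him]; [PP inside my telescope during that empty local dog over him]; [PP during that empty local dog over him]; [PP over him]; [PP under me] — that makes 6.

6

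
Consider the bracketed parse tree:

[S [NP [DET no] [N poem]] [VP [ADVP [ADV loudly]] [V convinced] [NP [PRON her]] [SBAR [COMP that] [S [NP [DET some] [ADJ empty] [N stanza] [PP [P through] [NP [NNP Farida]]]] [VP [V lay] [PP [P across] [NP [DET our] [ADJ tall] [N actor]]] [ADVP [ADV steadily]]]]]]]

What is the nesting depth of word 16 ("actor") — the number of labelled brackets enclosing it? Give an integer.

8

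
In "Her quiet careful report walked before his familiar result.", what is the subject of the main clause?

her quiet careful report

The subject of the main clause is the NP immediately before the verb "walked": "her quiet careful report".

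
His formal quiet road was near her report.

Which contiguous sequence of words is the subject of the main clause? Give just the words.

his formal quiet road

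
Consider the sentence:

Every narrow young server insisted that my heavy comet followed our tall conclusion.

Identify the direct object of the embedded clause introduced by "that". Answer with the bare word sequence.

The verb of the embedded clause introduced by "that" is "followed"; its direct object is the NP "our tall conclusion".

our tall conclusion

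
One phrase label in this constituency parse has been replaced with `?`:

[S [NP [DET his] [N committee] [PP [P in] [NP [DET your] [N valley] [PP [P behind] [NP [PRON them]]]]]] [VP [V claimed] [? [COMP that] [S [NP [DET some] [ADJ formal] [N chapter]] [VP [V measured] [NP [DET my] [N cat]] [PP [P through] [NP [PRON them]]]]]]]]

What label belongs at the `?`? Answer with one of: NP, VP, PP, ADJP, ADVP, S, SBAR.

SBAR

A constituent whose immediate children are COMP 'that', S is a subordinate clause: SBAR.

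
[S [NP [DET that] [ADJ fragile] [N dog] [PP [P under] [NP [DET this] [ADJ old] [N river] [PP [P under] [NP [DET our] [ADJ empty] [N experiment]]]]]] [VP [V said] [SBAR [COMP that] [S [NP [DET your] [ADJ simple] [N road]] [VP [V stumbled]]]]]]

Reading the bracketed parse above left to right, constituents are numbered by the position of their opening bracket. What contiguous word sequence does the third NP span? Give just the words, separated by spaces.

In left-to-right order the NP constituents are "that fragile dog under this old river under our empty experiment"; "this old river under our empty experiment"; "our empty experiment"; "your simple road". Number 3 is "our empty experiment".

our empty experiment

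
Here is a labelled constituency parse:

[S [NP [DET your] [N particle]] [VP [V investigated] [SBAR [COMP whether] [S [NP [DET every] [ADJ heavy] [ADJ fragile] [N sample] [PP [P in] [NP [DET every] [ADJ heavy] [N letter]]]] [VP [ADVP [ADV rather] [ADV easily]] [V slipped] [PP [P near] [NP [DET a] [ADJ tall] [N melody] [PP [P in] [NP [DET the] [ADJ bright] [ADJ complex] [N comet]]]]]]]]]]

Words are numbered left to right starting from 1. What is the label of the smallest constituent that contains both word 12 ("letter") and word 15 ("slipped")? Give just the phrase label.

S

Both words fall inside [S every heavy fragile sample in every heavy letter rather easily slipped near a tall melody in the bright complex comet] (words 5–24), and no smaller constituent contains them both. Label: S.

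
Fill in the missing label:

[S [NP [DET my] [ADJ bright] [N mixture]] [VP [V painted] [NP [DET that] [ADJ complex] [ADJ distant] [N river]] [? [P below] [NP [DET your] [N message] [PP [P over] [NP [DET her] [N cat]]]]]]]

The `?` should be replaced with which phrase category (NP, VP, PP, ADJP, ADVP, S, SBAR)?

PP

A constituent whose immediate children are P 'below', NP is a prepositional phrase: PP.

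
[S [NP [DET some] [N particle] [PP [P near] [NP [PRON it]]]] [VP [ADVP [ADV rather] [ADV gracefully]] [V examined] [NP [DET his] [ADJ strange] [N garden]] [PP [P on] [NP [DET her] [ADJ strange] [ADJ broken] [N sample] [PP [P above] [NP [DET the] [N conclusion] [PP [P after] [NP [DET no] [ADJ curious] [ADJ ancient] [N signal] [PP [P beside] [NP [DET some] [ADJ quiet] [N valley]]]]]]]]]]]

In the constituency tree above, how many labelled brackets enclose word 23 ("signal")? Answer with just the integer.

9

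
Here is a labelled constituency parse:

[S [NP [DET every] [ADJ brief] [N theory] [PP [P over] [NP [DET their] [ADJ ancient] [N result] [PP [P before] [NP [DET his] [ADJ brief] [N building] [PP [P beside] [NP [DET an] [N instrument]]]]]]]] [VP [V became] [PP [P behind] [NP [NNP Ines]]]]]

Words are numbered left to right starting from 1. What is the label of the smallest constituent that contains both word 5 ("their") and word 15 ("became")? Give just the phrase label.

Word 5 lies under S → NP → PP → NP → DET; word 15 lies under S → VP → V. The lowest shared node is the S.

S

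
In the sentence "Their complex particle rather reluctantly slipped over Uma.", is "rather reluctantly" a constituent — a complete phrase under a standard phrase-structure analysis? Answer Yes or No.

Yes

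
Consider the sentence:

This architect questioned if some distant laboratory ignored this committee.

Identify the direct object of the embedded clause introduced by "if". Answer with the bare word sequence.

this committee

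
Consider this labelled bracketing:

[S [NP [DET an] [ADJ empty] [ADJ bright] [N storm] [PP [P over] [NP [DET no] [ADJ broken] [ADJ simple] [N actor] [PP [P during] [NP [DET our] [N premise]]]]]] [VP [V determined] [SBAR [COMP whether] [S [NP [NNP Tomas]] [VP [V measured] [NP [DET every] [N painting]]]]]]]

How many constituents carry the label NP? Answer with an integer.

5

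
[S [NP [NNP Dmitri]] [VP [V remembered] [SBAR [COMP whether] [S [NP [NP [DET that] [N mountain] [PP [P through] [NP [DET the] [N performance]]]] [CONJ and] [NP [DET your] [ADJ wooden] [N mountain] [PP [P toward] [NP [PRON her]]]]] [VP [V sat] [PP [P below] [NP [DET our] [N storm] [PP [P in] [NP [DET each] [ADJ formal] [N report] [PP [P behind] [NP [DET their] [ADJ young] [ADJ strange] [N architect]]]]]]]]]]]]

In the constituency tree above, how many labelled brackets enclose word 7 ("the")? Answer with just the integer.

9

Path from the root down to the word: S → VP → SBAR → S → NP → NP → PP → NP → DET. That is 9 enclosing brackets.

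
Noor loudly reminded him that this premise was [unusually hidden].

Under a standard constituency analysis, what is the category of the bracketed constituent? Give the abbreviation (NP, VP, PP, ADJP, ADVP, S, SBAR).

ADJP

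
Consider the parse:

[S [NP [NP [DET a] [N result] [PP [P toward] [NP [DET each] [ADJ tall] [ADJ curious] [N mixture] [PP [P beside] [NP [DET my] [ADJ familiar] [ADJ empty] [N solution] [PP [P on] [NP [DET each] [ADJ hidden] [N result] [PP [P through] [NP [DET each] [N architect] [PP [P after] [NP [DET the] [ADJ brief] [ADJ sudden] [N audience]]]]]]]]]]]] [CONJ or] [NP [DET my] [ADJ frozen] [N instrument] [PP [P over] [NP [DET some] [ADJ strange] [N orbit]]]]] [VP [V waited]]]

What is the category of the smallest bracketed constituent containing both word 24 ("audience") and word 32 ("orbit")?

Both words fall inside [NP a result toward each tall curious mixture beside my familiar empty solution on each hidden result through each architect after the brief sudden audience or my frozen instrument over some strange orbit] (words 1–32), and no smaller constituent contains them both. Label: NP.

NP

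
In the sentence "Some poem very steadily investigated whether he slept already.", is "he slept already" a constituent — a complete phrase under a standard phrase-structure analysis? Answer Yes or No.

These words form the whole clause headed by "slept", so yes — one constituent.

Yes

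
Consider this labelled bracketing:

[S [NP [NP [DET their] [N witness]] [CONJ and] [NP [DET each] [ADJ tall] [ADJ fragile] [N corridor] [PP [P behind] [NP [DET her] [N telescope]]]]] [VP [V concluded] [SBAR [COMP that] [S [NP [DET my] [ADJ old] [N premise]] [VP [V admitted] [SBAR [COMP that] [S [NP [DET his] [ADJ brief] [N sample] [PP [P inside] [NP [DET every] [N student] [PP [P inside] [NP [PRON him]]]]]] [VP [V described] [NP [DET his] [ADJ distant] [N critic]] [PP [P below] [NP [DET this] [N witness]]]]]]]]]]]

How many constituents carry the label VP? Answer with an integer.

Scanning left to right, an opening `[VP` appears at word positions 11, 16, 26 — 3 in total.

3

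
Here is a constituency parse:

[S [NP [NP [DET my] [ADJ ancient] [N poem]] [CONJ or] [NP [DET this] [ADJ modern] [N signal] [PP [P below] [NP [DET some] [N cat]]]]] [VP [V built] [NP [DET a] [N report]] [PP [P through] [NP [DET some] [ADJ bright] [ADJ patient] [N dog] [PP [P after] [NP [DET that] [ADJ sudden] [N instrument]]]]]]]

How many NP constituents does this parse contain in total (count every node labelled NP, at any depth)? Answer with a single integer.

7

Scanning left to right, an opening `[NP` appears at word positions 1, 1, 5, 9, 12, 15, 20 — 7 in total.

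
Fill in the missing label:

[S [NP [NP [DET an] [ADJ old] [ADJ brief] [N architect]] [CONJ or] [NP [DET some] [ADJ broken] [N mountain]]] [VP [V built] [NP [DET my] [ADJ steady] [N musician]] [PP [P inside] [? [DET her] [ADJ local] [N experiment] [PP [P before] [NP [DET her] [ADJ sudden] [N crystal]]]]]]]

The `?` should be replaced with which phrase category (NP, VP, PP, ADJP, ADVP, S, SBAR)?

Looking at what the `?` directly dominates — DET 'her', ADJ 'local', N 'experiment', PP — this is a noun phrase (NP).

NP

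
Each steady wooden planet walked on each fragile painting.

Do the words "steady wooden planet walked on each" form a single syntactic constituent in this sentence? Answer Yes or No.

The smallest constituent containing the whole sequence is the clause [S each steady wooden planet walked on each fragile painting], but the sequence is only part of it — it straddles the boundary between noun phrase "each steady wooden planet" and verb phrase "walked on each fragile painting".

No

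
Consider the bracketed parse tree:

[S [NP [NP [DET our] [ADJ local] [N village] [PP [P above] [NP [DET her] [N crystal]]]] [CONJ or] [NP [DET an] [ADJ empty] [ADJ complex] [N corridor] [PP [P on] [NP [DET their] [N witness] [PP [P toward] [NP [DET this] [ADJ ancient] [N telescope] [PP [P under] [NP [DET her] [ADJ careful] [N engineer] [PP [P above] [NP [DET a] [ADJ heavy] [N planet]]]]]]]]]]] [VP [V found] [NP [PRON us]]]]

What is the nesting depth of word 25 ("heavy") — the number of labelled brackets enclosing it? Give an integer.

Path from the root down to the word: S → NP → NP → PP → NP → PP → NP → PP → NP → PP → NP → ADJ. That is 12 enclosing brackets.

12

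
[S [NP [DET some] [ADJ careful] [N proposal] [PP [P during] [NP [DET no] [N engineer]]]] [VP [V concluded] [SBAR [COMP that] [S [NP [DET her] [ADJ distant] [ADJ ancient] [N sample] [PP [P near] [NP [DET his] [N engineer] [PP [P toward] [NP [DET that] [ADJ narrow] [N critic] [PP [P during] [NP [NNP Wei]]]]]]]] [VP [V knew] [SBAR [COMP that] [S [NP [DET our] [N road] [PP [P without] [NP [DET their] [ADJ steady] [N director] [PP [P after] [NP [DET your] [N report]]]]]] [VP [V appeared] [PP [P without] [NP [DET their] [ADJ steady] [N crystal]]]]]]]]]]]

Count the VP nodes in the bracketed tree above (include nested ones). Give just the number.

3

The VP constituents are: [VP concluded that her distant ancient sample near his engineer toward that narrow critic during Wei knew that our road without their steady director after your report appeared without their steady crystal]; [VP knew that our road without their steady director after your report appeared without their steady crystal]; [VP appeared without their steady crystal]. Total: 3.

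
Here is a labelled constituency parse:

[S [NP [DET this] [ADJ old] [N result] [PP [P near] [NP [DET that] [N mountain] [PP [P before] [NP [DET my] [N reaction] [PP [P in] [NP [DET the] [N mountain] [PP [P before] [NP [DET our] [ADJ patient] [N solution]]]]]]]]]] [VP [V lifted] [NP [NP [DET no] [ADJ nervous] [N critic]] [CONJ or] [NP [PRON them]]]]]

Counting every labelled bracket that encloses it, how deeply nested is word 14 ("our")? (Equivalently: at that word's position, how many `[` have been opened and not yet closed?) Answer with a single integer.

11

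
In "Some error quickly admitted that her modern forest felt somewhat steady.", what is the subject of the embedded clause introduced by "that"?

"her modern forest" is the NP that combines with the VP headed by "felt" to form the embedded clause introduced by "that" — the subject.

her modern forest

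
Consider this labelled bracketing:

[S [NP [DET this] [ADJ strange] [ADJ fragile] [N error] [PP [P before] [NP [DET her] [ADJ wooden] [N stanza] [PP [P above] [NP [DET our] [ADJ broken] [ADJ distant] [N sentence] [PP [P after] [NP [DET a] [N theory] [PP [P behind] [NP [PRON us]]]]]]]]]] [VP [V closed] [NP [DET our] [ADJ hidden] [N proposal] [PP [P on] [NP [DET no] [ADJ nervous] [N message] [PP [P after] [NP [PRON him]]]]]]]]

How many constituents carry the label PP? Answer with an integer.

6

Listing each PP by its span: [PP before her wooden stanza above our broken distant sentence after a theory behind us]; [PP above our broken distant sentence after a theory behind us]; [PP after a theory behind us]; [PP behind us]; [PP on no nervous message after him]; [PP after him] — that makes 6.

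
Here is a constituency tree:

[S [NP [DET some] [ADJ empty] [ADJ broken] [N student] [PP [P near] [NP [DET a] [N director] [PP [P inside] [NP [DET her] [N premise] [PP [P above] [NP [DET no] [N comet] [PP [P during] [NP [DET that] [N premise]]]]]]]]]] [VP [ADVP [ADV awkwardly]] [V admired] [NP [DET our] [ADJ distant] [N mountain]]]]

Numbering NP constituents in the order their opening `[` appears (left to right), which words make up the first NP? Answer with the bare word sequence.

In left-to-right order the NP constituents are "some empty broken student near a director inside her premise above no comet during that premise"; "a director inside her premise above no comet during that premise"; "her premise above no comet during that premise"; "no comet during that premise"; "that premise"; "our distant mountain". Number 1 is "some empty broken student near a director inside her premise above no comet during that premise".

some empty broken student near a director inside her premise above no comet during that premise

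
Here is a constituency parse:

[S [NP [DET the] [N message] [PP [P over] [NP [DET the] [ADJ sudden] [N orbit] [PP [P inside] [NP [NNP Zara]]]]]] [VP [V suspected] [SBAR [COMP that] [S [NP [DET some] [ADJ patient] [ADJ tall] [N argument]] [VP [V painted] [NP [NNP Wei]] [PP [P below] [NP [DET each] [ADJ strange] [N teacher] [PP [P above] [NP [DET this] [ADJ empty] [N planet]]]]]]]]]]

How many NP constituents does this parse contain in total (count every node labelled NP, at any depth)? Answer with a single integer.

7

The NP constituents are: [NP the message over the sudden orbit inside Zara]; [NP the sudden orbit inside Zara]; [NP Zara]; [NP some patient tall argument]; [NP Wei]; [NP each strange teacher above this empty planet] …. Total: 7.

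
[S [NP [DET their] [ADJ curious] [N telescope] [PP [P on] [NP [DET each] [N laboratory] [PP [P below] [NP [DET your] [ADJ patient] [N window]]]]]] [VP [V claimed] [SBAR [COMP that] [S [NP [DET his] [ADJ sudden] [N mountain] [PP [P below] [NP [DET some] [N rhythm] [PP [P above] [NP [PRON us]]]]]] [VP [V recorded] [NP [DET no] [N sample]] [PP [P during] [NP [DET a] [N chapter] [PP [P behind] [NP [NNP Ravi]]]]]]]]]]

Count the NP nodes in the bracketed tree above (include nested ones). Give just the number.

9

Scanning left to right, an opening `[NP` appears at word positions 1, 5, 8, 13, 17, 20, 22, 25, 28 — 9 in total.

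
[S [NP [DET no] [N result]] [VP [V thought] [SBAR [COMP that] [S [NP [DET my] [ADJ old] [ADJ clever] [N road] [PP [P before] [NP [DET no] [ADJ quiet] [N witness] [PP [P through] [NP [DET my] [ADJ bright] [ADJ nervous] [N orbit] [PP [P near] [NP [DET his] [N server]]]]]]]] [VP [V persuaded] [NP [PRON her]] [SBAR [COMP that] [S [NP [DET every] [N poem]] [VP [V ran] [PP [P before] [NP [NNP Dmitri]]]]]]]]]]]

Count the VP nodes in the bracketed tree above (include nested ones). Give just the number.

The VP constituents are: [VP thought that my old clever road before no quiet witness through my bright nervous orbit near his server persuaded her that every poem ran before Dmitri]; [VP persuaded her that every poem ran before Dmitri]; [VP ran before Dmitri]. Total: 3.

3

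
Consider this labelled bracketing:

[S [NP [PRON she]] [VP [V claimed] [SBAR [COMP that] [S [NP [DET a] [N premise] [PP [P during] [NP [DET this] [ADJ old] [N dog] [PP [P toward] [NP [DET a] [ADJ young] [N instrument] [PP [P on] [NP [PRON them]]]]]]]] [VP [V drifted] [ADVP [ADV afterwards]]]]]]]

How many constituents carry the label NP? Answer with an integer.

5

Listing each NP by its span: [NP she]; [NP a premise during this old dog toward a young instrument on them]; [NP this old dog toward a young instrument on them]; [NP a young instrument on them]; [NP them] — that makes 5.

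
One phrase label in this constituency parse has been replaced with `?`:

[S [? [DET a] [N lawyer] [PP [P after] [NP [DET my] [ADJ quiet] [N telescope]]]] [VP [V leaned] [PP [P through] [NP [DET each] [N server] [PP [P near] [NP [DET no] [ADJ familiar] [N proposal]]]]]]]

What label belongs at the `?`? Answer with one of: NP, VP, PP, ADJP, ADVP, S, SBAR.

The `?` node immediately contains: DET 'a', N 'lawyer', PP. That is the internal structure of a noun phrase, so the label is NP.

NP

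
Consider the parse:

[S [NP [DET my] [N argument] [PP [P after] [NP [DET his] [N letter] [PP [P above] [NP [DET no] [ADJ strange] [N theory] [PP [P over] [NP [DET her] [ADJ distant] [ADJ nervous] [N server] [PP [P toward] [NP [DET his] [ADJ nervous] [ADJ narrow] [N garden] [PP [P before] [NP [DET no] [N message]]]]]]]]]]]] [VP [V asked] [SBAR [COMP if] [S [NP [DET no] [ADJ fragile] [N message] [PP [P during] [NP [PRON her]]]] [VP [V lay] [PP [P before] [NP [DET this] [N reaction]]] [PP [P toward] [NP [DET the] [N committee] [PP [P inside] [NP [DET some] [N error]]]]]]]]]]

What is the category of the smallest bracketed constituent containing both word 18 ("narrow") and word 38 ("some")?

S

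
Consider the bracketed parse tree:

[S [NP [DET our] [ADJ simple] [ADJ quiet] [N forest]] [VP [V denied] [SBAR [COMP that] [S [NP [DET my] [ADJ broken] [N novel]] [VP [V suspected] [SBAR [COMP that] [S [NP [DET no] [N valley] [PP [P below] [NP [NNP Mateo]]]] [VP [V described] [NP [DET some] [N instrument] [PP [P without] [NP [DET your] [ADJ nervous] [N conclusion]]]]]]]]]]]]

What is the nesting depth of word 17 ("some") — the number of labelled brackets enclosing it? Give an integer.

10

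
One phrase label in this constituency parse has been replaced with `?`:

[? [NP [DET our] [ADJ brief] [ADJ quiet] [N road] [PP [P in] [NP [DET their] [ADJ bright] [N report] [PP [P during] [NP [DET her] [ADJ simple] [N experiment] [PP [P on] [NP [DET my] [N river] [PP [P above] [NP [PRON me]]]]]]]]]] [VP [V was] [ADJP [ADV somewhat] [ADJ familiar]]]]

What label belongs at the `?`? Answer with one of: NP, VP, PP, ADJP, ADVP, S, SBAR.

S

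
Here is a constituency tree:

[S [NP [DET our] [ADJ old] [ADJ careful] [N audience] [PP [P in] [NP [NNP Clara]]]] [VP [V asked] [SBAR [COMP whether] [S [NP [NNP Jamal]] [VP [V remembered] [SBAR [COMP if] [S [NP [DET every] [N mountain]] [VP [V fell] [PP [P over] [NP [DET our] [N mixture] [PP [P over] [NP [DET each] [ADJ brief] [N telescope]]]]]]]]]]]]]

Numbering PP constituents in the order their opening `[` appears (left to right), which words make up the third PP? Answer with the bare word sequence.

over each brief telescope

In left-to-right order the PP constituents are "in Clara"; "over our mixture over each brief telescope"; "over each brief telescope". Number 3 is "over each brief telescope".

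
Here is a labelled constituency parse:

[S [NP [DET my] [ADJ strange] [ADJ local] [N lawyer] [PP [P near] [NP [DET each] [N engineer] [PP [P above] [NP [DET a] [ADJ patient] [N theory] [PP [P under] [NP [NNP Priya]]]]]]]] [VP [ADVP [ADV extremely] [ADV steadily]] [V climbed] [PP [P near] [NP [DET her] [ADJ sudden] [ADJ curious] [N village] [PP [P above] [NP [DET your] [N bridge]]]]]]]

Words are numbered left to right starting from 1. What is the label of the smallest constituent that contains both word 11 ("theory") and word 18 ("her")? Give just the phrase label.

Word 11 lies under S → NP → PP → NP → PP → NP → N; word 18 lies under S → VP → PP → NP → DET. The lowest shared node is the S.

S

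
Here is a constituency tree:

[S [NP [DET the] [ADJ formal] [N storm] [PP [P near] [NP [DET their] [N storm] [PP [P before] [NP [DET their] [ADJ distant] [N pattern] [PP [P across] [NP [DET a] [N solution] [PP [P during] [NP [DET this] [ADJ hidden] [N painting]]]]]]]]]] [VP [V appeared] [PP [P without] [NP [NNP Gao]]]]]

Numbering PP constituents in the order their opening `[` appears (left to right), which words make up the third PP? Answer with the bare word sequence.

Opening `[PP` markers occur at word positions 4, 7, 11, 14, 19; the third of these opens the constituent [PP across a solution during this hidden painting].

across a solution during this hidden painting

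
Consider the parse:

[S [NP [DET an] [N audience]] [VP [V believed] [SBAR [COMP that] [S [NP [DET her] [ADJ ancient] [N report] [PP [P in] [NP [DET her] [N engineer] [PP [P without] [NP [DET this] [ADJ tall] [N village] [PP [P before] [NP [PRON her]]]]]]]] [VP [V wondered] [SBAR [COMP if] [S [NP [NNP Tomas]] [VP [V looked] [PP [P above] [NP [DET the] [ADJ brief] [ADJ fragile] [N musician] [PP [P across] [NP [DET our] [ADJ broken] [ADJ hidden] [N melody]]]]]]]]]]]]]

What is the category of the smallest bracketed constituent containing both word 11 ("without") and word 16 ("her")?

PP

Both words fall inside [PP without this tall village before her] (words 11–16), and no smaller constituent contains them both. Label: PP.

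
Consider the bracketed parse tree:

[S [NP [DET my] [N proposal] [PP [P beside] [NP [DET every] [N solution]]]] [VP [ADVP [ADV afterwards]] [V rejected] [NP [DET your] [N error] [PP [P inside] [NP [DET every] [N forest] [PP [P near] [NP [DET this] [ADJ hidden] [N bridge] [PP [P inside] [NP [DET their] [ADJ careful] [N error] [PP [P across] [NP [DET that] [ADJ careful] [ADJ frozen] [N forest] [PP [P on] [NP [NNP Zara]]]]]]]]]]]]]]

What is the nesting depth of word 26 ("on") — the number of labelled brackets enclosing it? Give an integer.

13

The word sits inside P, which is inside PP, inside NP, inside PP, inside NP, inside PP, inside NP, inside PP, inside NP, inside PP, inside NP, inside VP, inside S — 13 brackets in all.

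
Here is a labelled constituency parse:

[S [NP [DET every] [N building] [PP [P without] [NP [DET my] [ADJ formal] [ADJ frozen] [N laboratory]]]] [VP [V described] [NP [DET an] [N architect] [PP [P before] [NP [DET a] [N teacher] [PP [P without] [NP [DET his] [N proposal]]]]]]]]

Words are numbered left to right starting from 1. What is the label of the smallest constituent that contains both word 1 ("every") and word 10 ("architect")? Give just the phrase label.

S

The smallest bracket enclosing both words is [S every building without my formal frozen laboratory described an architect before a teacher without his proposal], so the label is S.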